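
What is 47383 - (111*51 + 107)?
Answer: 41615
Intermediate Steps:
47383 - (111*51 + 107) = 47383 - (5661 + 107) = 47383 - 1*5768 = 47383 - 5768 = 41615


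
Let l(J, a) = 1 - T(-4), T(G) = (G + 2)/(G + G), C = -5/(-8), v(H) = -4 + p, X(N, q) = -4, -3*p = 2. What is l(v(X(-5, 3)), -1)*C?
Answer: 15/32 ≈ 0.46875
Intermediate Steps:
p = -2/3 (p = -1/3*2 = -2/3 ≈ -0.66667)
v(H) = -14/3 (v(H) = -4 - 2/3 = -14/3)
C = 5/8 (C = -5*(-1/8) = 5/8 ≈ 0.62500)
T(G) = (2 + G)/(2*G) (T(G) = (2 + G)/((2*G)) = (2 + G)*(1/(2*G)) = (2 + G)/(2*G))
l(J, a) = 3/4 (l(J, a) = 1 - (2 - 4)/(2*(-4)) = 1 - (-1)*(-2)/(2*4) = 1 - 1*1/4 = 1 - 1/4 = 3/4)
l(v(X(-5, 3)), -1)*C = (3/4)*(5/8) = 15/32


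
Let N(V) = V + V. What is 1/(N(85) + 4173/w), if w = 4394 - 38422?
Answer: 34028/5780587 ≈ 0.0058866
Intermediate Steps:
w = -34028
N(V) = 2*V
1/(N(85) + 4173/w) = 1/(2*85 + 4173/(-34028)) = 1/(170 + 4173*(-1/34028)) = 1/(170 - 4173/34028) = 1/(5780587/34028) = 34028/5780587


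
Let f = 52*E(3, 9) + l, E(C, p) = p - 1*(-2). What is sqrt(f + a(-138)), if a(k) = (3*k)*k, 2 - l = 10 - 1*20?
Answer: 2*sqrt(14429) ≈ 240.24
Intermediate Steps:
l = 12 (l = 2 - (10 - 1*20) = 2 - (10 - 20) = 2 - 1*(-10) = 2 + 10 = 12)
E(C, p) = 2 + p (E(C, p) = p + 2 = 2 + p)
a(k) = 3*k**2
f = 584 (f = 52*(2 + 9) + 12 = 52*11 + 12 = 572 + 12 = 584)
sqrt(f + a(-138)) = sqrt(584 + 3*(-138)**2) = sqrt(584 + 3*19044) = sqrt(584 + 57132) = sqrt(57716) = 2*sqrt(14429)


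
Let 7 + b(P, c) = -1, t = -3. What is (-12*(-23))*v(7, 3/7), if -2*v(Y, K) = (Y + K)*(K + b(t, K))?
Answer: 380328/49 ≈ 7761.8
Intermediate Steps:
b(P, c) = -8 (b(P, c) = -7 - 1 = -8)
v(Y, K) = -(-8 + K)*(K + Y)/2 (v(Y, K) = -(Y + K)*(K - 8)/2 = -(K + Y)*(-8 + K)/2 = -(-8 + K)*(K + Y)/2)
(-12*(-23))*v(7, 3/7) = (-12*(-23))*(4*(3/7) + 4*7 - (3/7)²/2 - ½*3/7*7) = 276*(4*(3*(⅐)) + 28 - (3*(⅐))²/2 - ½*3*(⅐)*7) = 276*(4*(3/7) + 28 - (3/7)²/2 - ½*3/7*7) = 276*(12/7 + 28 - ½*9/49 - 3/2) = 276*(12/7 + 28 - 9/98 - 3/2) = 276*(1378/49) = 380328/49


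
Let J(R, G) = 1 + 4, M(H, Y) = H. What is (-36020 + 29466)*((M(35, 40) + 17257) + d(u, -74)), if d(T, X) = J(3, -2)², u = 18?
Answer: -113495618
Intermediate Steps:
J(R, G) = 5
d(T, X) = 25 (d(T, X) = 5² = 25)
(-36020 + 29466)*((M(35, 40) + 17257) + d(u, -74)) = (-36020 + 29466)*((35 + 17257) + 25) = -6554*(17292 + 25) = -6554*17317 = -113495618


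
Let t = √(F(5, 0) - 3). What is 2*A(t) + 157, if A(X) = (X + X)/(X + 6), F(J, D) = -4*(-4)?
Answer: 3559/23 + 24*√13/23 ≈ 158.50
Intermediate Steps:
F(J, D) = 16
t = √13 (t = √(16 - 3) = √13 ≈ 3.6056)
A(X) = 2*X/(6 + X) (A(X) = (2*X)/(6 + X) = 2*X/(6 + X))
2*A(t) + 157 = 2*(2*√13/(6 + √13)) + 157 = 4*√13/(6 + √13) + 157 = 157 + 4*√13/(6 + √13)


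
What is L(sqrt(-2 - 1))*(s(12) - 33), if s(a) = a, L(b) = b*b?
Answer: 63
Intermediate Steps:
L(b) = b**2
L(sqrt(-2 - 1))*(s(12) - 33) = (sqrt(-2 - 1))**2*(12 - 33) = (sqrt(-3))**2*(-21) = (I*sqrt(3))**2*(-21) = -3*(-21) = 63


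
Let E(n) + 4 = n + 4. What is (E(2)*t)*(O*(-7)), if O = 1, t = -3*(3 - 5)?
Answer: -84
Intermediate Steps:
t = 6 (t = -3*(-2) = 6)
E(n) = n (E(n) = -4 + (n + 4) = -4 + (4 + n) = n)
(E(2)*t)*(O*(-7)) = (2*6)*(1*(-7)) = 12*(-7) = -84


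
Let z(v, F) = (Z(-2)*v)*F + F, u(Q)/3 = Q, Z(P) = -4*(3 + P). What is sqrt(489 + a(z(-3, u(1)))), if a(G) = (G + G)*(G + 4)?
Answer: 3*sqrt(427) ≈ 61.992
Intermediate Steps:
Z(P) = -12 - 4*P
u(Q) = 3*Q
z(v, F) = F - 4*F*v (z(v, F) = ((-12 - 4*(-2))*v)*F + F = ((-12 + 8)*v)*F + F = (-4*v)*F + F = -4*F*v + F = F - 4*F*v)
a(G) = 2*G*(4 + G) (a(G) = (2*G)*(4 + G) = 2*G*(4 + G))
sqrt(489 + a(z(-3, u(1)))) = sqrt(489 + 2*((3*1)*(1 - 4*(-3)))*(4 + (3*1)*(1 - 4*(-3)))) = sqrt(489 + 2*(3*(1 + 12))*(4 + 3*(1 + 12))) = sqrt(489 + 2*(3*13)*(4 + 3*13)) = sqrt(489 + 2*39*(4 + 39)) = sqrt(489 + 2*39*43) = sqrt(489 + 3354) = sqrt(3843) = 3*sqrt(427)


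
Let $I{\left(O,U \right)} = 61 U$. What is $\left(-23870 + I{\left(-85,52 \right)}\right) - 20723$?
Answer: $-41421$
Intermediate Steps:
$\left(-23870 + I{\left(-85,52 \right)}\right) - 20723 = \left(-23870 + 61 \cdot 52\right) - 20723 = \left(-23870 + 3172\right) - 20723 = -20698 - 20723 = -41421$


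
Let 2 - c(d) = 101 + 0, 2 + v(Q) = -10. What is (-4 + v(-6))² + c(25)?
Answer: 157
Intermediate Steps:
v(Q) = -12 (v(Q) = -2 - 10 = -12)
c(d) = -99 (c(d) = 2 - (101 + 0) = 2 - 1*101 = 2 - 101 = -99)
(-4 + v(-6))² + c(25) = (-4 - 12)² - 99 = (-16)² - 99 = 256 - 99 = 157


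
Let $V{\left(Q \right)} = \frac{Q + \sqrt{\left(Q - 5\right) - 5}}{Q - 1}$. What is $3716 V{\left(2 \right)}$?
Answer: $7432 + 7432 i \sqrt{2} \approx 7432.0 + 10510.0 i$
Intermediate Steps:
$V{\left(Q \right)} = \frac{Q + \sqrt{-10 + Q}}{-1 + Q}$ ($V{\left(Q \right)} = \frac{Q + \sqrt{\left(-5 + Q\right) - 5}}{-1 + Q} = \frac{Q + \sqrt{-10 + Q}}{-1 + Q}$)
$3716 V{\left(2 \right)} = 3716 \frac{2 + \sqrt{-10 + 2}}{-1 + 2} = 3716 \frac{2 + \sqrt{-8}}{1} = 3716 \cdot 1 \left(2 + 2 i \sqrt{2}\right) = 3716 \left(2 + 2 i \sqrt{2}\right) = 7432 + 7432 i \sqrt{2}$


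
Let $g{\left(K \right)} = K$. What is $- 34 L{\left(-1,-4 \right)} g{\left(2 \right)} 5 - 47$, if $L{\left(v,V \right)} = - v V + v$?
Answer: $1653$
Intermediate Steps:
$L{\left(v,V \right)} = v - V v$ ($L{\left(v,V \right)} = - V v + v = v - V v$)
$- 34 L{\left(-1,-4 \right)} g{\left(2 \right)} 5 - 47 = - 34 - (1 - -4) 2 \cdot 5 - 47 = - 34 - (1 + 4) 2 \cdot 5 - 47 = - 34 \left(-1\right) 5 \cdot 2 \cdot 5 - 47 = - 34 \left(-5\right) 2 \cdot 5 - 47 = - 34 \left(\left(-10\right) 5\right) - 47 = \left(-34\right) \left(-50\right) - 47 = 1700 - 47 = 1653$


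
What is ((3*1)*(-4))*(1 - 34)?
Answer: 396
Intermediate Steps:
((3*1)*(-4))*(1 - 34) = (3*(-4))*(-33) = -12*(-33) = 396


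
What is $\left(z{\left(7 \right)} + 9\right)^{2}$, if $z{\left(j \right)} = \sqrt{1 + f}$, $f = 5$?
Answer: $\left(9 + \sqrt{6}\right)^{2} \approx 131.09$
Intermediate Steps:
$z{\left(j \right)} = \sqrt{6}$ ($z{\left(j \right)} = \sqrt{1 + 5} = \sqrt{6}$)
$\left(z{\left(7 \right)} + 9\right)^{2} = \left(\sqrt{6} + 9\right)^{2} = \left(9 + \sqrt{6}\right)^{2}$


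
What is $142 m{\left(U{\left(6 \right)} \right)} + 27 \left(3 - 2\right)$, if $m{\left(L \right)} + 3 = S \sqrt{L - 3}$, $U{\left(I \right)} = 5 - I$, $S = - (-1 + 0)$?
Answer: $-399 + 284 i \approx -399.0 + 284.0 i$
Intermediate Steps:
$S = 1$ ($S = \left(-1\right) \left(-1\right) = 1$)
$m{\left(L \right)} = -3 + \sqrt{-3 + L}$ ($m{\left(L \right)} = -3 + 1 \sqrt{L - 3} = -3 + 1 \sqrt{-3 + L} = -3 + \sqrt{-3 + L}$)
$142 m{\left(U{\left(6 \right)} \right)} + 27 \left(3 - 2\right) = 142 \left(-3 + \sqrt{-3 + \left(5 - 6\right)}\right) + 27 \left(3 - 2\right) = 142 \left(-3 + \sqrt{-3 - 1}\right) + 27 \cdot 1 = 142 \left(-3 + \sqrt{-4}\right) + 27 = 142 \left(-3 + 2 i\right) + 27 = \left(-426 + 284 i\right) + 27 = -399 + 284 i$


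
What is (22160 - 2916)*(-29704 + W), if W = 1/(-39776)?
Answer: -5684226833355/9944 ≈ -5.7162e+8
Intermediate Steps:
W = -1/39776 ≈ -2.5141e-5
(22160 - 2916)*(-29704 + W) = (22160 - 2916)*(-29704 - 1/39776) = 19244*(-1181506305/39776) = -5684226833355/9944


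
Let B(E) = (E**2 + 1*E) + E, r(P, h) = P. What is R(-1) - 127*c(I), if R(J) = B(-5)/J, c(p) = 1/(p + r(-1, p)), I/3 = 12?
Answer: -652/35 ≈ -18.629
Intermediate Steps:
I = 36 (I = 3*12 = 36)
c(p) = 1/(-1 + p) (c(p) = 1/(p - 1) = 1/(-1 + p))
B(E) = E**2 + 2*E (B(E) = (E**2 + E) + E = (E + E**2) + E = E**2 + 2*E)
R(J) = 15/J (R(J) = (-5*(2 - 5))/J = (-5*(-3))/J = 15/J)
R(-1) - 127*c(I) = 15/(-1) - 127/(-1 + 36) = 15*(-1) - 127/35 = -15 - 127*1/35 = -15 - 127/35 = -652/35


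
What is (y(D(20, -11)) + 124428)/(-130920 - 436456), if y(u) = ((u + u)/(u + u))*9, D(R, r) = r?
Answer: -124437/567376 ≈ -0.21932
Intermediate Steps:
y(u) = 9 (y(u) = ((2*u)/((2*u)))*9 = ((2*u)*(1/(2*u)))*9 = 1*9 = 9)
(y(D(20, -11)) + 124428)/(-130920 - 436456) = (9 + 124428)/(-130920 - 436456) = 124437/(-567376) = 124437*(-1/567376) = -124437/567376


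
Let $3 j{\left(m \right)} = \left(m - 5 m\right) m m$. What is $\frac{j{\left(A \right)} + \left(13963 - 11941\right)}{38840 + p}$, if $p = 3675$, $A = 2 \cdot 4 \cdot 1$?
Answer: $\frac{4018}{127545} \approx 0.031503$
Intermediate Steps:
$A = 8$ ($A = 8 \cdot 1 = 8$)
$j{\left(m \right)} = - \frac{4 m^{3}}{3}$ ($j{\left(m \right)} = \frac{\left(m - 5 m\right) m m}{3} = \frac{- 4 m m m}{3} = \frac{- 4 m^{2} m}{3} = \frac{\left(-4\right) m^{3}}{3} = - \frac{4 m^{3}}{3}$)
$\frac{j{\left(A \right)} + \left(13963 - 11941\right)}{38840 + p} = \frac{- \frac{4 \cdot 8^{3}}{3} + \left(13963 - 11941\right)}{38840 + 3675} = \frac{\left(- \frac{4}{3}\right) 512 + 2022}{42515} = \left(- \frac{2048}{3} + 2022\right) \frac{1}{42515} = \frac{4018}{3} \cdot \frac{1}{42515} = \frac{4018}{127545}$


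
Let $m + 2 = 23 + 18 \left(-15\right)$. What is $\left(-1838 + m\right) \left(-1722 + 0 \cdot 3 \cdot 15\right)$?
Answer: $3593814$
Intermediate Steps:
$m = -249$ ($m = -2 + \left(23 + 18 \left(-15\right)\right) = -2 + \left(23 - 270\right) = -2 - 247 = -249$)
$\left(-1838 + m\right) \left(-1722 + 0 \cdot 3 \cdot 15\right) = \left(-1838 - 249\right) \left(-1722 + 0 \cdot 3 \cdot 15\right) = - 2087 \left(-1722 + 0 \cdot 15\right) = - 2087 \left(-1722 + 0\right) = \left(-2087\right) \left(-1722\right) = 3593814$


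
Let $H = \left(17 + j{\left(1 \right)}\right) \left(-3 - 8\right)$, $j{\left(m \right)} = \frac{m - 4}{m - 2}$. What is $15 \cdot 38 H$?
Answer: $-125400$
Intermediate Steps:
$j{\left(m \right)} = \frac{-4 + m}{-2 + m}$
$H = -220$ ($H = \left(17 + \frac{-4 + 1}{-2 + 1}\right) \left(-3 - 8\right) = \left(17 + \frac{1}{-1} \left(-3\right)\right) \left(-11\right) = \left(17 - -3\right) \left(-11\right) = \left(17 + 3\right) \left(-11\right) = 20 \left(-11\right) = -220$)
$15 \cdot 38 H = 15 \cdot 38 \left(-220\right) = 570 \left(-220\right) = -125400$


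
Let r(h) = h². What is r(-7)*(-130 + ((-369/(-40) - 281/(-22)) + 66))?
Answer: -905569/440 ≈ -2058.1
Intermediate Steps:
r(-7)*(-130 + ((-369/(-40) - 281/(-22)) + 66)) = (-7)²*(-130 + ((-369/(-40) - 281/(-22)) + 66)) = 49*(-130 + ((-369*(-1/40) - 281*(-1/22)) + 66)) = 49*(-130 + ((369/40 + 281/22) + 66)) = 49*(-130 + (9679/440 + 66)) = 49*(-130 + 38719/440) = 49*(-18481/440) = -905569/440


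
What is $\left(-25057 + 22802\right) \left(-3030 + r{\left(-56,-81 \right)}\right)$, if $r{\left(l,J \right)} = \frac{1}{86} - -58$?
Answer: $\frac{576357705}{86} \approx 6.7018 \cdot 10^{6}$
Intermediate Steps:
$r{\left(l,J \right)} = \frac{4989}{86}$ ($r{\left(l,J \right)} = \frac{1}{86} + 58 = \frac{4989}{86}$)
$\left(-25057 + 22802\right) \left(-3030 + r{\left(-56,-81 \right)}\right) = \left(-25057 + 22802\right) \left(-3030 + \frac{4989}{86}\right) = \left(-2255\right) \left(- \frac{255591}{86}\right) = \frac{576357705}{86}$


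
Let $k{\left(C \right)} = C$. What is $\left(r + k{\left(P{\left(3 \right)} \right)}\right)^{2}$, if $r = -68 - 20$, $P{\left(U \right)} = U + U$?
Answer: $6724$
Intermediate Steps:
$P{\left(U \right)} = 2 U$
$r = -88$ ($r = -68 - 20 = -88$)
$\left(r + k{\left(P{\left(3 \right)} \right)}\right)^{2} = \left(-88 + 2 \cdot 3\right)^{2} = \left(-88 + 6\right)^{2} = \left(-82\right)^{2} = 6724$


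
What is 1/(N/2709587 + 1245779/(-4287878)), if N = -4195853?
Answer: -11618378486386/21366852353207 ≈ -0.54376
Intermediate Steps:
1/(N/2709587 + 1245779/(-4287878)) = 1/(-4195853/2709587 + 1245779/(-4287878)) = 1/(-4195853*1/2709587 + 1245779*(-1/4287878)) = 1/(-4195853/2709587 - 1245779/4287878) = 1/(-21366852353207/11618378486386) = -11618378486386/21366852353207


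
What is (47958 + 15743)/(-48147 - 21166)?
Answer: -63701/69313 ≈ -0.91903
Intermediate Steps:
(47958 + 15743)/(-48147 - 21166) = 63701/(-69313) = 63701*(-1/69313) = -63701/69313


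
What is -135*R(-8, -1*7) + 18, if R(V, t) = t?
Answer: 963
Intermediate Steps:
-135*R(-8, -1*7) + 18 = -(-135)*7 + 18 = -135*(-7) + 18 = 945 + 18 = 963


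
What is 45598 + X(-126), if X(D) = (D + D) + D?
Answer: 45220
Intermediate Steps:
X(D) = 3*D (X(D) = 2*D + D = 3*D)
45598 + X(-126) = 45598 + 3*(-126) = 45598 - 378 = 45220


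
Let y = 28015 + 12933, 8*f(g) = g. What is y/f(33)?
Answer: 327584/33 ≈ 9926.8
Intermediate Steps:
f(g) = g/8
y = 40948
y/f(33) = 40948/(((1/8)*33)) = 40948/(33/8) = 40948*(8/33) = 327584/33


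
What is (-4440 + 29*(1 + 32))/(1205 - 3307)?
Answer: 3483/2102 ≈ 1.6570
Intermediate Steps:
(-4440 + 29*(1 + 32))/(1205 - 3307) = (-4440 + 29*33)/(-2102) = (-4440 + 957)*(-1/2102) = -3483*(-1/2102) = 3483/2102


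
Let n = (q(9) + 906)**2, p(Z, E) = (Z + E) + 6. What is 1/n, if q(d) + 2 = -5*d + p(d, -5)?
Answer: 1/755161 ≈ 1.3242e-6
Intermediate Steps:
p(Z, E) = 6 + E + Z (p(Z, E) = (E + Z) + 6 = 6 + E + Z)
q(d) = -1 - 4*d (q(d) = -2 + (-5*d + (6 - 5 + d)) = -2 + (-5*d + (1 + d)) = -2 + (1 - 4*d) = -1 - 4*d)
n = 755161 (n = ((-1 - 4*9) + 906)**2 = ((-1 - 36) + 906)**2 = (-37 + 906)**2 = 869**2 = 755161)
1/n = 1/755161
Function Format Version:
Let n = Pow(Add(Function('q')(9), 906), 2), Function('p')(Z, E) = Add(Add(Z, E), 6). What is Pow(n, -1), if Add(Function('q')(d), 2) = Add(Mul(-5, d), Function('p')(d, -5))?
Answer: Rational(1, 755161) ≈ 1.3242e-6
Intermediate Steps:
Function('p')(Z, E) = Add(6, E, Z) (Function('p')(Z, E) = Add(Add(E, Z), 6) = Add(6, E, Z))
Function('q')(d) = Add(-1, Mul(-4, d)) (Function('q')(d) = Add(-2, Add(Mul(-5, d), Add(6, -5, d))) = Add(-2, Add(Mul(-5, d), Add(1, d))) = Add(-2, Add(1, Mul(-4, d))) = Add(-1, Mul(-4, d)))
n = 755161 (n = Pow(Add(Add(-1, Mul(-4, 9)), 906), 2) = Pow(Add(Add(-1, -36), 906), 2) = Pow(Add(-37, 906), 2) = Pow(869, 2) = 755161)
Pow(n, -1) = Pow(755161, -1) = Rational(1, 755161)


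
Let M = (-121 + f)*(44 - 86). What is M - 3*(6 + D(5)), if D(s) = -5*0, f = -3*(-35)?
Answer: 654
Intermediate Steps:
f = 105
D(s) = 0
M = 672 (M = (-121 + 105)*(44 - 86) = -16*(-42) = 672)
M - 3*(6 + D(5)) = 672 - 3*(6 + 0) = 672 - 3*6 = 672 - 18 = 654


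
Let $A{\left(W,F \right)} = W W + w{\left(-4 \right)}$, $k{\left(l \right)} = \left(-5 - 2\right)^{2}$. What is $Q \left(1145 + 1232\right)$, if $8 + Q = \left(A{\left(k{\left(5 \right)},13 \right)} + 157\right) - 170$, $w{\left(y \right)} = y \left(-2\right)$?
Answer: $5676276$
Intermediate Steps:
$w{\left(y \right)} = - 2 y$
$k{\left(l \right)} = 49$ ($k{\left(l \right)} = \left(-7\right)^{2} = 49$)
$A{\left(W,F \right)} = 8 + W^{2}$ ($A{\left(W,F \right)} = W W - -8 = W^{2} + 8 = 8 + W^{2}$)
$Q = 2388$ ($Q = -8 + \left(\left(\left(8 + 49^{2}\right) + 157\right) - 170\right) = -8 + \left(\left(\left(8 + 2401\right) + 157\right) - 170\right) = -8 + \left(\left(2409 + 157\right) - 170\right) = -8 + \left(2566 - 170\right) = -8 + 2396 = 2388$)
$Q \left(1145 + 1232\right) = 2388 \left(1145 + 1232\right) = 2388 \cdot 2377 = 5676276$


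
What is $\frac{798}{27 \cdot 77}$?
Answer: $\frac{38}{99} \approx 0.38384$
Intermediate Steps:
$\frac{798}{27 \cdot 77} = \frac{798}{2079} = 798 \cdot \frac{1}{2079} = \frac{38}{99}$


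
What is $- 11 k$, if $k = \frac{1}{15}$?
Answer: $- \frac{11}{15} \approx -0.73333$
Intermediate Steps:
$k = \frac{1}{15} \approx 0.066667$
$- 11 k = \left(-11\right) \frac{1}{15} = - \frac{11}{15}$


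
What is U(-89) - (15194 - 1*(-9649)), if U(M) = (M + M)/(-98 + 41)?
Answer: -1415873/57 ≈ -24840.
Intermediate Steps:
U(M) = -2*M/57 (U(M) = (2*M)/(-57) = (2*M)*(-1/57) = -2*M/57)
U(-89) - (15194 - 1*(-9649)) = -2/57*(-89) - (15194 - 1*(-9649)) = 178/57 - (15194 + 9649) = 178/57 - 1*24843 = 178/57 - 24843 = -1415873/57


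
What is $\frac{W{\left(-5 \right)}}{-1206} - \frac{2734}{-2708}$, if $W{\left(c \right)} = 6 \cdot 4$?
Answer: $\frac{269351}{272154} \approx 0.9897$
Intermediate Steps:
$W{\left(c \right)} = 24$
$\frac{W{\left(-5 \right)}}{-1206} - \frac{2734}{-2708} = \frac{24}{-1206} - \frac{2734}{-2708} = 24 \left(- \frac{1}{1206}\right) - - \frac{1367}{1354} = - \frac{4}{201} + \frac{1367}{1354} = \frac{269351}{272154}$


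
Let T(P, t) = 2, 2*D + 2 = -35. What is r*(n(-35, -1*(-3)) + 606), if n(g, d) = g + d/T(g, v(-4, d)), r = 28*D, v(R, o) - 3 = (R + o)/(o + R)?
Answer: -296555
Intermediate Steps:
D = -37/2 (D = -1 + (1/2)*(-35) = -1 - 35/2 = -37/2 ≈ -18.500)
v(R, o) = 4 (v(R, o) = 3 + (R + o)/(o + R) = 3 + (R + o)/(R + o) = 3 + 1 = 4)
r = -518 (r = 28*(-37/2) = -518)
n(g, d) = g + d/2
r*(n(-35, -1*(-3)) + 606) = -518*((-35 + (-1*(-3))/2) + 606) = -518*((-35 + (1/2)*3) + 606) = -518*((-35 + 3/2) + 606) = -518*(-67/2 + 606) = -518*1145/2 = -296555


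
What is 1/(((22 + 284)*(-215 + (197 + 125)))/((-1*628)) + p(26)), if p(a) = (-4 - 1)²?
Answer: -314/8521 ≈ -0.036850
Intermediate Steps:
p(a) = 25 (p(a) = (-5)² = 25)
1/(((22 + 284)*(-215 + (197 + 125)))/((-1*628)) + p(26)) = 1/(((22 + 284)*(-215 + (197 + 125)))/((-1*628)) + 25) = 1/((306*(-215 + 322))/(-628) + 25) = 1/((306*107)*(-1/628) + 25) = 1/(32742*(-1/628) + 25) = 1/(-16371/314 + 25) = 1/(-8521/314) = -314/8521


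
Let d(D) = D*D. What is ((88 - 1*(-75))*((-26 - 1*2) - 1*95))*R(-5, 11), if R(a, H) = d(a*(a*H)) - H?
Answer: -1515985086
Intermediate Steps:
d(D) = D²
R(a, H) = -H + H²*a⁴ (R(a, H) = (a*(a*H))² - H = (a*(H*a))² - H = (H*a²)² - H = H²*a⁴ - H = -H + H²*a⁴)
((88 - 1*(-75))*((-26 - 1*2) - 1*95))*R(-5, 11) = ((88 - 1*(-75))*((-26 - 1*2) - 1*95))*(11*(-1 + 11*(-5)⁴)) = ((88 + 75)*((-26 - 2) - 95))*(11*(-1 + 11*625)) = (163*(-28 - 95))*(11*(-1 + 6875)) = (163*(-123))*(11*6874) = -20049*75614 = -1515985086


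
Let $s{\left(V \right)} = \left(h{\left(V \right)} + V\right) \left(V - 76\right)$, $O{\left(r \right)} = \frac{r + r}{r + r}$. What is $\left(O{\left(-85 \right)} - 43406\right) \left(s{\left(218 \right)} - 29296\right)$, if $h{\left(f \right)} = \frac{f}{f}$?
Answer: $-78215810$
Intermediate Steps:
$h{\left(f \right)} = 1$
$O{\left(r \right)} = 1$ ($O{\left(r \right)} = \frac{2 r}{2 r} = 2 r \frac{1}{2 r} = 1$)
$s{\left(V \right)} = \left(1 + V\right) \left(-76 + V\right)$ ($s{\left(V \right)} = \left(1 + V\right) \left(V - 76\right) = \left(1 + V\right) \left(-76 + V\right)$)
$\left(O{\left(-85 \right)} - 43406\right) \left(s{\left(218 \right)} - 29296\right) = \left(1 - 43406\right) \left(\left(-76 + 218^{2} - 16350\right) - 29296\right) = - 43405 \left(\left(-76 + 47524 - 16350\right) - 29296\right) = - 43405 \left(31098 - 29296\right) = \left(-43405\right) 1802 = -78215810$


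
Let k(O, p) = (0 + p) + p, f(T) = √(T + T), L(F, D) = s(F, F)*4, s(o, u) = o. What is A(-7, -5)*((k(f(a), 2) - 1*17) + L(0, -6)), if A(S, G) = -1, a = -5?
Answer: 13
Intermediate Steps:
L(F, D) = 4*F (L(F, D) = F*4 = 4*F)
f(T) = √2*√T (f(T) = √(2*T) = √2*√T)
k(O, p) = 2*p (k(O, p) = p + p = 2*p)
A(-7, -5)*((k(f(a), 2) - 1*17) + L(0, -6)) = -((2*2 - 1*17) + 4*0) = -((4 - 17) + 0) = -(-13 + 0) = -1*(-13) = 13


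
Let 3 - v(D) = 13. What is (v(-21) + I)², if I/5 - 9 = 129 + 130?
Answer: 1768900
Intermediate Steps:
I = 1340 (I = 45 + 5*(129 + 130) = 45 + 5*259 = 45 + 1295 = 1340)
v(D) = -10 (v(D) = 3 - 1*13 = 3 - 13 = -10)
(v(-21) + I)² = (-10 + 1340)² = 1330² = 1768900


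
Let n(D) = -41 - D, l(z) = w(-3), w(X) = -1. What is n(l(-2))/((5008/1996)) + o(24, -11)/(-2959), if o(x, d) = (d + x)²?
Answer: -14818307/926167 ≈ -16.000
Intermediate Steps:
l(z) = -1
n(l(-2))/((5008/1996)) + o(24, -11)/(-2959) = (-41 - 1*(-1))/((5008/1996)) + (-11 + 24)²/(-2959) = (-41 + 1)/((5008*(1/1996))) + 13²*(-1/2959) = -40/1252/499 + 169*(-1/2959) = -40*499/1252 - 169/2959 = -4990/313 - 169/2959 = -14818307/926167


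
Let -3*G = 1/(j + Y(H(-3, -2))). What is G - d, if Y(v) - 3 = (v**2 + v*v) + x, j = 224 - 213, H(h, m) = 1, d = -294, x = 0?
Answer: 14111/48 ≈ 293.98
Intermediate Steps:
j = 11
Y(v) = 3 + 2*v**2 (Y(v) = 3 + ((v**2 + v*v) + 0) = 3 + ((v**2 + v**2) + 0) = 3 + (2*v**2 + 0) = 3 + 2*v**2)
G = -1/48 (G = -1/(3*(11 + (3 + 2*1**2))) = -1/(3*(11 + (3 + 2*1))) = -1/(3*(11 + (3 + 2))) = -1/(3*(11 + 5)) = -1/3/16 = -1/3*1/16 = -1/48 ≈ -0.020833)
G - d = -1/48 - 1*(-294) = -1/48 + 294 = 14111/48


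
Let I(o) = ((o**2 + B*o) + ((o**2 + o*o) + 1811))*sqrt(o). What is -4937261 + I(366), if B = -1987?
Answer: -4937261 - 323563*sqrt(366) ≈ -1.1127e+7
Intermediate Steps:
I(o) = sqrt(o)*(1811 - 1987*o + 3*o**2) (I(o) = ((o**2 - 1987*o) + ((o**2 + o*o) + 1811))*sqrt(o) = ((o**2 - 1987*o) + ((o**2 + o**2) + 1811))*sqrt(o) = ((o**2 - 1987*o) + (2*o**2 + 1811))*sqrt(o) = ((o**2 - 1987*o) + (1811 + 2*o**2))*sqrt(o) = (1811 - 1987*o + 3*o**2)*sqrt(o) = sqrt(o)*(1811 - 1987*o + 3*o**2))
-4937261 + I(366) = -4937261 + sqrt(366)*(1811 - 1987*366 + 3*366**2) = -4937261 + sqrt(366)*(1811 - 727242 + 3*133956) = -4937261 + sqrt(366)*(1811 - 727242 + 401868) = -4937261 + sqrt(366)*(-323563) = -4937261 - 323563*sqrt(366)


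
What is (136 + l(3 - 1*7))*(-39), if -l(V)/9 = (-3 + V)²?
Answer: 11895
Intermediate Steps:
l(V) = -9*(-3 + V)²
(136 + l(3 - 1*7))*(-39) = (136 - 9*(-3 + (3 - 1*7))²)*(-39) = (136 - 9*(-3 + (3 - 7))²)*(-39) = (136 - 9*(-3 - 4)²)*(-39) = (136 - 9*(-7)²)*(-39) = (136 - 9*49)*(-39) = (136 - 441)*(-39) = -305*(-39) = 11895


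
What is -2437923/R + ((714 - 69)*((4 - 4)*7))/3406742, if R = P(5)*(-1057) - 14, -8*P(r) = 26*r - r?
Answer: -19503384/132013 ≈ -147.74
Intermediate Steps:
P(r) = -25*r/8 (P(r) = -(26*r - r)/8 = -25*r/8)
R = 132013/8 (R = -25/8*5*(-1057) - 14 = -125/8*(-1057) - 14 = 132125/8 - 14 = 132013/8 ≈ 16502.)
-2437923/R + ((714 - 69)*((4 - 4)*7))/3406742 = -2437923/132013/8 + ((714 - 69)*((4 - 4)*7))/3406742 = -2437923*8/132013 + (645*(0*7))*(1/3406742) = -19503384/132013 + (645*0)*(1/3406742) = -19503384/132013 + 0*(1/3406742) = -19503384/132013 + 0 = -19503384/132013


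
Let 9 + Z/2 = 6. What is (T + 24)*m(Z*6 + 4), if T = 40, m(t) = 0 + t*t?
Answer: 65536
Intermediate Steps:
Z = -6 (Z = -18 + 2*6 = -18 + 12 = -6)
m(t) = t² (m(t) = 0 + t² = t²)
(T + 24)*m(Z*6 + 4) = (40 + 24)*(-6*6 + 4)² = 64*(-36 + 4)² = 64*(-32)² = 64*1024 = 65536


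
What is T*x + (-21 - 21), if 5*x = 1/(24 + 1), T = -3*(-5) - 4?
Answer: -5239/125 ≈ -41.912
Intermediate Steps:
T = 11 (T = 15 - 4 = 11)
x = 1/125 (x = 1/(5*(24 + 1)) = (1/5)/25 = (1/5)*(1/25) = 1/125 ≈ 0.0080000)
T*x + (-21 - 21) = 11*(1/125) + (-21 - 21) = 11/125 - 42 = -5239/125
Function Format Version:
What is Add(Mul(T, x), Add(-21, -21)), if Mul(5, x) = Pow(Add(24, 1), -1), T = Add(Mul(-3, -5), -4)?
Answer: Rational(-5239, 125) ≈ -41.912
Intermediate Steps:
T = 11 (T = Add(15, -4) = 11)
x = Rational(1, 125) (x = Mul(Rational(1, 5), Pow(Add(24, 1), -1)) = Mul(Rational(1, 5), Pow(25, -1)) = Mul(Rational(1, 5), Rational(1, 25)) = Rational(1, 125) ≈ 0.0080000)
Add(Mul(T, x), Add(-21, -21)) = Add(Mul(11, Rational(1, 125)), Add(-21, -21)) = Add(Rational(11, 125), -42) = Rational(-5239, 125)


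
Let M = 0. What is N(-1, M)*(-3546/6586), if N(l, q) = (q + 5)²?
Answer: -44325/3293 ≈ -13.460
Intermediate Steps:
N(l, q) = (5 + q)²
N(-1, M)*(-3546/6586) = (5 + 0)²*(-3546/6586) = 5²*(-3546*1/6586) = 25*(-1773/3293) = -44325/3293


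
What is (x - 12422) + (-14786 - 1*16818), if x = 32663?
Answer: -11363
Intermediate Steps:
(x - 12422) + (-14786 - 1*16818) = (32663 - 12422) + (-14786 - 1*16818) = 20241 + (-14786 - 16818) = 20241 - 31604 = -11363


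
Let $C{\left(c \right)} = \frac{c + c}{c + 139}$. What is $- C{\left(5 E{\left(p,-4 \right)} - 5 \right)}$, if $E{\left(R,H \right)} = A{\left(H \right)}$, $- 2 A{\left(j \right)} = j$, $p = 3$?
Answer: $- \frac{5}{72} \approx -0.069444$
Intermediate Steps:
$A{\left(j \right)} = - \frac{j}{2}$
$E{\left(R,H \right)} = - \frac{H}{2}$
$C{\left(c \right)} = \frac{2 c}{139 + c}$
$- C{\left(5 E{\left(p,-4 \right)} - 5 \right)} = - \frac{2 \left(5 \left(\left(- \frac{1}{2}\right) \left(-4\right)\right) - 5\right)}{139 - \left(5 - 5 \left(\left(- \frac{1}{2}\right) \left(-4\right)\right)\right)} = - \frac{2 \left(5 \cdot 2 - 5\right)}{139 + \left(5 \cdot 2 - 5\right)} = - \frac{2 \left(10 - 5\right)}{139 + \left(10 - 5\right)} = - \frac{2 \cdot 5}{139 + 5} = - \frac{2 \cdot 5}{144} = \left(-1\right) \frac{5}{72} = - \frac{5}{72}$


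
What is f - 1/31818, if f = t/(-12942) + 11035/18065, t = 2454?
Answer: 11604862715/27551704682 ≈ 0.42120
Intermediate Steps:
f = 3282782/7793241 (f = 2454/(-12942) + 11035/18065 = 2454*(-1/12942) + 11035*(1/18065) = -409/2157 + 2207/3613 = 3282782/7793241 ≈ 0.42123)
f - 1/31818 = 3282782/7793241 - 1/31818 = 11604862715/27551704682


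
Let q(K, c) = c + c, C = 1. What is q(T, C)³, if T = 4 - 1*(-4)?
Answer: 8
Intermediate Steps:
T = 8 (T = 4 + 4 = 8)
q(K, c) = 2*c
q(T, C)³ = (2*1)³ = 2³ = 8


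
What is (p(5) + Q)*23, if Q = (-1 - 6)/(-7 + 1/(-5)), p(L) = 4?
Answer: 4117/36 ≈ 114.36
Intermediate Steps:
Q = 35/36 (Q = -7/(-7 - ⅕) = -7/(-36/5) = -7*(-5/36) = 35/36 ≈ 0.97222)
(p(5) + Q)*23 = (4 + 35/36)*23 = (179/36)*23 = 4117/36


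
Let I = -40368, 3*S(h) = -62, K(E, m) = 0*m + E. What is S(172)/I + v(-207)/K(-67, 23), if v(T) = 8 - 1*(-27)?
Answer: -2117243/4056984 ≈ -0.52188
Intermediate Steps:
K(E, m) = E (K(E, m) = 0 + E = E)
S(h) = -62/3 (S(h) = (⅓)*(-62) = -62/3)
v(T) = 35 (v(T) = 8 + 27 = 35)
S(172)/I + v(-207)/K(-67, 23) = -62/3/(-40368) + 35/(-67) = -62/3*(-1/40368) + 35*(-1/67) = 31/60552 - 35/67 = -2117243/4056984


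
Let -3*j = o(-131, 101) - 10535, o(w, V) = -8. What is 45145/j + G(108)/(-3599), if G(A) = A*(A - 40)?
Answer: 410002773/37944257 ≈ 10.805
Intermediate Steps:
G(A) = A*(-40 + A)
j = 10543/3 (j = -(-8 - 10535)/3 = -1/3*(-10543) = 10543/3 ≈ 3514.3)
45145/j + G(108)/(-3599) = 45145/(10543/3) + (108*(-40 + 108))/(-3599) = 45145*(3/10543) + (108*68)*(-1/3599) = 135435/10543 + 7344*(-1/3599) = 135435/10543 - 7344/3599 = 410002773/37944257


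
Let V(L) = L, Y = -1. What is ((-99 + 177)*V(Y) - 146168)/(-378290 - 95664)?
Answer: 73123/236977 ≈ 0.30857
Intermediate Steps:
((-99 + 177)*V(Y) - 146168)/(-378290 - 95664) = ((-99 + 177)*(-1) - 146168)/(-378290 - 95664) = (78*(-1) - 146168)/(-473954) = (-78 - 146168)*(-1/473954) = -146246*(-1/473954) = 73123/236977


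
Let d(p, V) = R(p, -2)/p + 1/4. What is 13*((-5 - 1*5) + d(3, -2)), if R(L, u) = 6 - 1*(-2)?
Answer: -1105/12 ≈ -92.083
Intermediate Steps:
R(L, u) = 8 (R(L, u) = 6 + 2 = 8)
d(p, V) = 1/4 + 8/p (d(p, V) = 8/p + 1/4 = 1/4 + 8/p)
13*((-5 - 1*5) + d(3, -2)) = 13*((-5 - 1*5) + (1/4)*(32 + 3)/3) = 13*((-5 - 5) + (1/4)*(1/3)*35) = 13*(-10 + 35/12) = 13*(-85/12) = -1105/12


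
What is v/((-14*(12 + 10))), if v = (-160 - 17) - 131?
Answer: 1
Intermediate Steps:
v = -308 (v = -177 - 131 = -308)
v/((-14*(12 + 10))) = -308*(-1/(14*(12 + 10))) = -308/((-14*22)) = -308/(-308) = -308*(-1/308) = 1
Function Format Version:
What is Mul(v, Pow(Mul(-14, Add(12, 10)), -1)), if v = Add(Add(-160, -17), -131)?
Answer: 1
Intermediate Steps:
v = -308 (v = Add(-177, -131) = -308)
Mul(v, Pow(Mul(-14, Add(12, 10)), -1)) = Mul(-308, Pow(Mul(-14, Add(12, 10)), -1)) = Mul(-308, Pow(Mul(-14, 22), -1)) = Mul(-308, Pow(-308, -1)) = Mul(-308, Rational(-1, 308)) = 1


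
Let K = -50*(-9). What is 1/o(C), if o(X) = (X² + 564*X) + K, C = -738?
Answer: 1/128862 ≈ 7.7602e-6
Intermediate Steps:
K = 450
o(X) = 450 + X² + 564*X (o(X) = (X² + 564*X) + 450 = 450 + X² + 564*X)
1/o(C) = 1/(450 + (-738)² + 564*(-738)) = 1/(450 + 544644 - 416232) = 1/128862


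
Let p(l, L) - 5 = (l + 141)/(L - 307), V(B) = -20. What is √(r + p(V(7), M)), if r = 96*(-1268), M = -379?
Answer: 3*I*√129892154/98 ≈ 348.89*I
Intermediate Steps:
r = -121728
p(l, L) = 5 + (141 + l)/(-307 + L) (p(l, L) = 5 + (l + 141)/(L - 307) = 5 + (141 + l)/(-307 + L))
√(r + p(V(7), M)) = √(-121728 + (-1394 - 20 + 5*(-379))/(-307 - 379)) = √(-121728 + (-1394 - 20 - 1895)/(-686)) = √(-121728 - 1/686*(-3309)) = √(-121728 + 3309/686) = √(-83502099/686) = 3*I*√129892154/98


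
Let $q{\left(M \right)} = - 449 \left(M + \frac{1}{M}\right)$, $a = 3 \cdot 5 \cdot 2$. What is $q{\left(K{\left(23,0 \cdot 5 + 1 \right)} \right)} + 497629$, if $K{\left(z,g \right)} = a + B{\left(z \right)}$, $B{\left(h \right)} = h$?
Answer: $\frac{25112647}{53} \approx 4.7382 \cdot 10^{5}$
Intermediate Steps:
$a = 30$ ($a = 15 \cdot 2 = 30$)
$K{\left(z,g \right)} = 30 + z$
$q{\left(M \right)} = - 449 M - \frac{449}{M}$
$q{\left(K{\left(23,0 \cdot 5 + 1 \right)} \right)} + 497629 = \left(- 449 \left(30 + 23\right) - \frac{449}{30 + 23}\right) + 497629 = \left(\left(-449\right) 53 - \frac{449}{53}\right) + 497629 = \left(-23797 - \frac{449}{53}\right) + 497629 = - \frac{1261690}{53} + 497629 = \frac{25112647}{53}$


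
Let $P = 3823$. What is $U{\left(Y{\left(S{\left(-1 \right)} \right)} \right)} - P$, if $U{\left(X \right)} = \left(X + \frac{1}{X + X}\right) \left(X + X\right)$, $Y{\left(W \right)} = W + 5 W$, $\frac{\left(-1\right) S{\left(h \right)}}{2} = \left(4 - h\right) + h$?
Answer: $786$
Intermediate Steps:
$S{\left(h \right)} = -8$ ($S{\left(h \right)} = - 2 \left(\left(4 - h\right) + h\right) = \left(-2\right) 4 = -8$)
$Y{\left(W \right)} = 6 W$
$U{\left(X \right)} = 2 X \left(X + \frac{1}{2 X}\right)$ ($U{\left(X \right)} = \left(X + \frac{1}{2 X}\right) 2 X = 2 X \left(X + \frac{1}{2 X}\right)$)
$U{\left(Y{\left(S{\left(-1 \right)} \right)} \right)} - P = \left(1 + 2 \left(6 \left(-8\right)\right)^{2}\right) - 3823 = \left(1 + 2 \left(-48\right)^{2}\right) - 3823 = \left(1 + 2 \cdot 2304\right) - 3823 = \left(1 + 4608\right) - 3823 = 4609 - 3823 = 786$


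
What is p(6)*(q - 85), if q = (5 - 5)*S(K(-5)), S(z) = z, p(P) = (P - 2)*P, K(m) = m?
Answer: -2040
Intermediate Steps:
p(P) = P*(-2 + P) (p(P) = (-2 + P)*P = P*(-2 + P))
q = 0 (q = (5 - 5)*(-5) = 0*(-5) = 0)
p(6)*(q - 85) = (6*(-2 + 6))*(0 - 85) = (6*4)*(-85) = 24*(-85) = -2040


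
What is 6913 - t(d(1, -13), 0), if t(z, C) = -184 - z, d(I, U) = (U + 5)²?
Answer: 7161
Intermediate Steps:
d(I, U) = (5 + U)²
6913 - t(d(1, -13), 0) = 6913 - (-184 - (5 - 13)²) = 6913 - (-184 - 1*(-8)²) = 6913 - (-184 - 1*64) = 6913 - (-184 - 64) = 6913 - 1*(-248) = 6913 + 248 = 7161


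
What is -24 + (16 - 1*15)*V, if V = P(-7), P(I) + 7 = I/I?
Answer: -30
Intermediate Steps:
P(I) = -6 (P(I) = -7 + I/I = -7 + 1 = -6)
V = -6
-24 + (16 - 1*15)*V = -24 + (16 - 1*15)*(-6) = -24 + (16 - 15)*(-6) = -24 + 1*(-6) = -24 - 6 = -30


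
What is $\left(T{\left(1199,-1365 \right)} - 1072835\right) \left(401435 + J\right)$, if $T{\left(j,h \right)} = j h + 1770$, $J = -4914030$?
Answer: $12218753481500$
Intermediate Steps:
$T{\left(j,h \right)} = 1770 + h j$ ($T{\left(j,h \right)} = h j + 1770 = 1770 + h j$)
$\left(T{\left(1199,-1365 \right)} - 1072835\right) \left(401435 + J\right) = \left(\left(1770 - 1636635\right) - 1072835\right) \left(401435 - 4914030\right) = \left(\left(1770 - 1636635\right) - 1072835\right) \left(-4512595\right) = \left(-1634865 - 1072835\right) \left(-4512595\right) = \left(-2707700\right) \left(-4512595\right) = 12218753481500$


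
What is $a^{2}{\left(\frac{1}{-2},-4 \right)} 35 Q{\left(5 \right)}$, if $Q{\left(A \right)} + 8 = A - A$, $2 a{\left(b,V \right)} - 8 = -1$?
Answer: $-3430$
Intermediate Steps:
$a{\left(b,V \right)} = \frac{7}{2}$ ($a{\left(b,V \right)} = 4 + \frac{1}{2} \left(-1\right) = 4 - \frac{1}{2} = \frac{7}{2}$)
$Q{\left(A \right)} = -8$ ($Q{\left(A \right)} = -8 + \left(A - A\right) = -8 + 0 = -8$)
$a^{2}{\left(\frac{1}{-2},-4 \right)} 35 Q{\left(5 \right)} = \left(\frac{7}{2}\right)^{2} \cdot 35 \left(-8\right) = \frac{49}{4} \cdot 35 \left(-8\right) = \frac{1715}{4} \left(-8\right) = -3430$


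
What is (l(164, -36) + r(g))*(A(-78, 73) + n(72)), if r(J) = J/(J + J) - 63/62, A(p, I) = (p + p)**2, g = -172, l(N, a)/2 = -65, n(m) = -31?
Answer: -98338030/31 ≈ -3.1722e+6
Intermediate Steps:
l(N, a) = -130 (l(N, a) = 2*(-65) = -130)
A(p, I) = 4*p**2 (A(p, I) = (2*p)**2 = 4*p**2)
r(J) = -16/31 (r(J) = J/((2*J)) - 63*1/62 = J*(1/(2*J)) - 63/62 = 1/2 - 63/62 = -16/31)
(l(164, -36) + r(g))*(A(-78, 73) + n(72)) = (-130 - 16/31)*(4*(-78)**2 - 31) = -4046*(4*6084 - 31)/31 = -4046*(24336 - 31)/31 = -4046/31*24305 = -98338030/31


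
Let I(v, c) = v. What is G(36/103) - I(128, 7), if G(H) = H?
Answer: -13148/103 ≈ -127.65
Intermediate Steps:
G(36/103) - I(128, 7) = 36/103 - 1*128 = 36*(1/103) - 128 = 36/103 - 128 = -13148/103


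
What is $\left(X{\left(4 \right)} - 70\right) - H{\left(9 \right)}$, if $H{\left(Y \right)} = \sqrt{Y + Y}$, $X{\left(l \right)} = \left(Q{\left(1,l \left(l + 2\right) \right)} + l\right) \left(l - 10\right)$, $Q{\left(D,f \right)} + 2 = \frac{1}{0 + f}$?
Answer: $- \frac{329}{4} - 3 \sqrt{2} \approx -86.493$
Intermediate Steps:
$Q{\left(D,f \right)} = -2 + \frac{1}{f}$ ($Q{\left(D,f \right)} = -2 + \frac{1}{0 + f} = -2 + \frac{1}{f}$)
$X{\left(l \right)} = \left(-10 + l\right) \left(-2 + l + \frac{1}{l \left(2 + l\right)}\right)$ ($X{\left(l \right)} = \left(\left(-2 + \frac{1}{l \left(l + 2\right)}\right) + l\right) \left(l - 10\right) = \left(\left(-2 + \frac{1}{l \left(2 + l\right)}\right) + l\right) \left(-10 + l\right) = \left(-2 + l + \frac{1}{l \left(2 + l\right)}\right) \left(-10 + l\right) = \left(-10 + l\right) \left(-2 + l + \frac{1}{l \left(2 + l\right)}\right)$)
$H{\left(Y \right)} = \sqrt{2} \sqrt{Y}$ ($H{\left(Y \right)} = \sqrt{2 Y} = \sqrt{2} \sqrt{Y}$)
$\left(X{\left(4 \right)} - 70\right) - H{\left(9 \right)} = \left(\frac{-10 + 4^{4} - 10 \cdot 4^{3} - 4 \cdot 4^{2} + 41 \cdot 4}{4 \left(2 + 4\right)} - 70\right) - \sqrt{2} \sqrt{9} = \left(\frac{-10 + 256 - 640 - 64 + 164}{4 \cdot 6} - 70\right) - \sqrt{2} \cdot 3 = \left(\frac{1}{4} \cdot \frac{1}{6} \left(-10 + 256 - 640 - 64 + 164\right) - 70\right) - 3 \sqrt{2} = \left(\frac{1}{4} \cdot \frac{1}{6} \left(-294\right) - 70\right) - 3 \sqrt{2} = \left(- \frac{49}{4} - 70\right) - 3 \sqrt{2} = - \frac{329}{4} - 3 \sqrt{2}$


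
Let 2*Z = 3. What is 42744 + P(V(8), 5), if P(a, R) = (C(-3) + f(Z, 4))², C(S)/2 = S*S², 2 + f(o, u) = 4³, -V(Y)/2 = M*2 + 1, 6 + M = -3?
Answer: 42808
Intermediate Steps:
M = -9 (M = -6 - 3 = -9)
V(Y) = 34 (V(Y) = -2*(-9*2 + 1) = -2*(-18 + 1) = -2*(-17) = 34)
Z = 3/2 (Z = (½)*3 = 3/2 ≈ 1.5000)
f(o, u) = 62 (f(o, u) = -2 + 4³ = -2 + 64 = 62)
C(S) = 2*S³ (C(S) = 2*(S*S²) = 2*S³)
P(a, R) = 64 (P(a, R) = (2*(-3)³ + 62)² = (2*(-27) + 62)² = (-54 + 62)² = 8² = 64)
42744 + P(V(8), 5) = 42744 + 64 = 42808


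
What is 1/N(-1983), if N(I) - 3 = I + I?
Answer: -1/3963 ≈ -0.00025233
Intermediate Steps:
N(I) = 3 + 2*I (N(I) = 3 + (I + I) = 3 + 2*I)
1/N(-1983) = 1/(3 + 2*(-1983)) = 1/(3 - 3966) = 1/(-3963) = -1/3963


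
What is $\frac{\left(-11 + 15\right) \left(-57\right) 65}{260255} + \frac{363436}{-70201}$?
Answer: $- \frac{19125283000}{3654032251} \approx -5.234$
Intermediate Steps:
$\frac{\left(-11 + 15\right) \left(-57\right) 65}{260255} + \frac{363436}{-70201} = 4 \left(-57\right) 65 \cdot \frac{1}{260255} + 363436 \left(- \frac{1}{70201}\right) = \left(-228\right) 65 \cdot \frac{1}{260255} - \frac{363436}{70201} = \left(-14820\right) \frac{1}{260255} - \frac{363436}{70201} = - \frac{2964}{52051} - \frac{363436}{70201} = - \frac{19125283000}{3654032251}$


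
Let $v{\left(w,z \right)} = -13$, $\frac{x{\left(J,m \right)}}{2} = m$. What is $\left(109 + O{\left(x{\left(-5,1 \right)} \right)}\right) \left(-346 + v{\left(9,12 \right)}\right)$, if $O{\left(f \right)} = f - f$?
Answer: $-39131$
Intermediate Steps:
$x{\left(J,m \right)} = 2 m$
$O{\left(f \right)} = 0$
$\left(109 + O{\left(x{\left(-5,1 \right)} \right)}\right) \left(-346 + v{\left(9,12 \right)}\right) = \left(109 + 0\right) \left(-346 - 13\right) = 109 \left(-359\right) = -39131$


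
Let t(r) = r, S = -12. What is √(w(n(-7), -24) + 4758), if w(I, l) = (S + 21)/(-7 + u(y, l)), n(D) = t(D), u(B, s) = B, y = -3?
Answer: √475710/10 ≈ 68.972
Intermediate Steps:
n(D) = D
w(I, l) = -9/10 (w(I, l) = (-12 + 21)/(-7 - 3) = 9/(-10) = 9*(-⅒) = -9/10)
√(w(n(-7), -24) + 4758) = √(-9/10 + 4758) = √(47571/10) = √475710/10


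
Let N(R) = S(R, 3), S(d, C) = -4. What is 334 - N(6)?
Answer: 338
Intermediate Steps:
N(R) = -4
334 - N(6) = 334 - 1*(-4) = 334 + 4 = 338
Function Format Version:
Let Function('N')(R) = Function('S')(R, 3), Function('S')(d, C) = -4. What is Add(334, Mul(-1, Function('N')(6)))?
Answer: 338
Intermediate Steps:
Function('N')(R) = -4
Add(334, Mul(-1, Function('N')(6))) = Add(334, Mul(-1, -4)) = Add(334, 4) = 338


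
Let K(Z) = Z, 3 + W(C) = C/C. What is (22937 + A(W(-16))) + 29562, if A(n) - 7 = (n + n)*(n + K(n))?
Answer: 52522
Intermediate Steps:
W(C) = -2 (W(C) = -3 + C/C = -3 + 1 = -2)
A(n) = 7 + 4*n² (A(n) = 7 + (n + n)*(n + n) = 7 + (2*n)*(2*n) = 7 + 4*n²)
(22937 + A(W(-16))) + 29562 = (22937 + (7 + 4*(-2)²)) + 29562 = (22937 + (7 + 4*4)) + 29562 = (22937 + (7 + 16)) + 29562 = (22937 + 23) + 29562 = 22960 + 29562 = 52522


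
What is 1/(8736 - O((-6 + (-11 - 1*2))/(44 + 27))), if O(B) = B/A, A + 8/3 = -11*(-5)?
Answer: 11147/97380249 ≈ 0.00011447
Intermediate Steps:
A = 157/3 (A = -8/3 - 11*(-5) = -8/3 + 55 = 157/3 ≈ 52.333)
O(B) = 3*B/157 (O(B) = B/(157/3) = 3*B/157)
1/(8736 - O((-6 + (-11 - 1*2))/(44 + 27))) = 1/(8736 - 3*(-6 + (-11 - 1*2))/(44 + 27)/157) = 1/(8736 - 3*(-6 + (-11 - 2))/71/157) = 1/(8736 - 3*(-6 - 13)*(1/71)/157) = 1/(8736 - 3*(-19*1/71)/157) = 1/(8736 - 3*(-19)/(157*71)) = 1/(8736 - 1*(-57/11147)) = 1/(8736 + 57/11147) = 1/(97380249/11147) = 11147/97380249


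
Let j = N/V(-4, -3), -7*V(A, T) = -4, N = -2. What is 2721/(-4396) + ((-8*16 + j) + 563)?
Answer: 1894153/4396 ≈ 430.88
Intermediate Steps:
V(A, T) = 4/7 (V(A, T) = -⅐*(-4) = 4/7)
j = -7/2 (j = -2/4/7 = -2*7/4 = -7/2 ≈ -3.5000)
2721/(-4396) + ((-8*16 + j) + 563) = 2721/(-4396) + ((-8*16 - 7/2) + 563) = 2721*(-1/4396) + ((-128 - 7/2) + 563) = -2721/4396 + (-263/2 + 563) = -2721/4396 + 863/2 = 1894153/4396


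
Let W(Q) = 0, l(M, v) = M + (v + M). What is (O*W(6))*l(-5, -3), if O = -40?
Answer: 0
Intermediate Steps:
l(M, v) = v + 2*M (l(M, v) = M + (M + v) = v + 2*M)
(O*W(6))*l(-5, -3) = (-40*0)*(-3 + 2*(-5)) = 0*(-3 - 10) = 0*(-13) = 0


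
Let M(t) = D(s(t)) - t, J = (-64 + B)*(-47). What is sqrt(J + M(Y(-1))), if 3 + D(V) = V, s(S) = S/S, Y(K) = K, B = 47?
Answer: sqrt(798) ≈ 28.249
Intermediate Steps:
s(S) = 1
D(V) = -3 + V
J = 799 (J = (-64 + 47)*(-47) = -17*(-47) = 799)
M(t) = -2 - t (M(t) = (-3 + 1) - t = -2 - t)
sqrt(J + M(Y(-1))) = sqrt(799 + (-2 - 1*(-1))) = sqrt(799 + (-2 + 1)) = sqrt(799 - 1) = sqrt(798)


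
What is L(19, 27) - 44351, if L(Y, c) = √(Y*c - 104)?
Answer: -44351 + √409 ≈ -44331.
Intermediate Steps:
L(Y, c) = √(-104 + Y*c)
L(19, 27) - 44351 = √(-104 + 19*27) - 44351 = √(-104 + 513) - 44351 = √409 - 44351 = -44351 + √409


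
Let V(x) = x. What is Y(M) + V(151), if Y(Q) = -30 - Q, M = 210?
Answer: -89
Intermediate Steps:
Y(M) + V(151) = (-30 - 1*210) + 151 = (-30 - 210) + 151 = -240 + 151 = -89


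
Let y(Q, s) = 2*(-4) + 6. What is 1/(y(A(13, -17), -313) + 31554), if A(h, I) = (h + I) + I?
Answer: 1/31552 ≈ 3.1694e-5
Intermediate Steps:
A(h, I) = h + 2*I (A(h, I) = (I + h) + I = h + 2*I)
y(Q, s) = -2 (y(Q, s) = -8 + 6 = -2)
1/(y(A(13, -17), -313) + 31554) = 1/(-2 + 31554) = 1/31552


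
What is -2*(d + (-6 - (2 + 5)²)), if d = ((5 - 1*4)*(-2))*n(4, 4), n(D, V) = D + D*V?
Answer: 190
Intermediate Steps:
d = -40 (d = ((5 - 1*4)*(-2))*(4*(1 + 4)) = ((5 - 4)*(-2))*(4*5) = (1*(-2))*20 = -2*20 = -40)
-2*(d + (-6 - (2 + 5)²)) = -2*(-40 + (-6 - (2 + 5)²)) = -2*(-40 + (-6 - 1*7²)) = -2*(-40 + (-6 - 1*49)) = -2*(-40 + (-6 - 49)) = -2*(-40 - 55) = -2*(-95) = 190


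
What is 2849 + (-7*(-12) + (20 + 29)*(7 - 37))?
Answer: 1463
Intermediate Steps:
2849 + (-7*(-12) + (20 + 29)*(7 - 37)) = 2849 + (84 + 49*(-30)) = 2849 + (84 - 1470) = 2849 - 1386 = 1463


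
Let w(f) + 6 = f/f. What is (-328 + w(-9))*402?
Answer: -133866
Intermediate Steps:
w(f) = -5 (w(f) = -6 + f/f = -6 + 1 = -5)
(-328 + w(-9))*402 = (-328 - 5)*402 = -333*402 = -133866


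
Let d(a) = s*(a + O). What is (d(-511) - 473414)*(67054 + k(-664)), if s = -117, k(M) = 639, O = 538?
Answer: -32260656089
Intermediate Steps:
d(a) = -62946 - 117*a (d(a) = -117*(a + 538) = -117*(538 + a) = -62946 - 117*a)
(d(-511) - 473414)*(67054 + k(-664)) = ((-62946 - 117*(-511)) - 473414)*(67054 + 639) = ((-62946 + 59787) - 473414)*67693 = (-3159 - 473414)*67693 = -476573*67693 = -32260656089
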